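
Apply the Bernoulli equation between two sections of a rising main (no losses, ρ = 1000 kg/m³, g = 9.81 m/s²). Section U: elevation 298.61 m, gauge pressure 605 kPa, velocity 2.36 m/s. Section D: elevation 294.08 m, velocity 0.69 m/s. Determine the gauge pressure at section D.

P₂ ≈ 652 kPa

Pressure head at U: ψ₁ = P₁/(ρg) = 605×1000 / (1000 × 9.81) = 61.67 m.
Velocity heads: v₁²/2g = 2.36²/19.62 = 0.284 m; v₂²/2g = 0.69²/19.62 = 0.024 m.
Total head H = z₁ + ψ₁ + v₁²/2g = 298.61 + 61.67 + 0.284 = 360.56 m.
ψ₂ = H − z₂ − v₂²/2g = 360.56 − 294.08 − 0.024 = 66.46 m.
P₂ = ρgψ₂ = 1000 × 9.81 × 66.46 ≈ 652 kPa.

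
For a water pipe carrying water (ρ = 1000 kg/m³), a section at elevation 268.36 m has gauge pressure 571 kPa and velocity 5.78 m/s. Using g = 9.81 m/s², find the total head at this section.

h ≈ 328.27 m

Pressure head ψ = P/(ρg) = 571×1000 / (1000 × 9.81) = 58.21 m.
Velocity head = v²/(2g) = 5.78² / (2 × 9.81) = 1.703 m.
h = z + ψ + v²/(2g) = 268.36 + 58.21 + 1.703 = 328.27 m.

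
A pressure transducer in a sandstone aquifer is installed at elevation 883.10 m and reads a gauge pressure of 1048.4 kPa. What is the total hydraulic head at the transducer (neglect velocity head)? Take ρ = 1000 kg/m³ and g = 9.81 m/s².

h ≈ 989.97 m

ψ = P/(ρg) = 1048.4×1000 / (1000 × 9.81) = 106.87 m.
h = z + ψ = 883.10 + 106.87 = 989.97 m.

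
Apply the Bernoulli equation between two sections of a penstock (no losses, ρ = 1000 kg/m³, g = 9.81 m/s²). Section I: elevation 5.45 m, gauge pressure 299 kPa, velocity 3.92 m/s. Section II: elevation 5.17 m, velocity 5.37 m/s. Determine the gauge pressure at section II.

P₂ ≈ 295 kPa

Pressure head at I: ψ₁ = P₁/(ρg) = 299×1000 / (1000 × 9.81) = 30.48 m.
Velocity heads: v₁²/2g = 3.92²/19.62 = 0.783 m; v₂²/2g = 5.37²/19.62 = 1.470 m.
Total head H = z₁ + ψ₁ + v₁²/2g = 5.45 + 30.48 + 0.783 = 36.71 m.
ψ₂ = H − z₂ − v₂²/2g = 36.71 − 5.17 − 1.470 = 30.07 m.
P₂ = ρgψ₂ = 1000 × 9.81 × 30.07 ≈ 295 kPa.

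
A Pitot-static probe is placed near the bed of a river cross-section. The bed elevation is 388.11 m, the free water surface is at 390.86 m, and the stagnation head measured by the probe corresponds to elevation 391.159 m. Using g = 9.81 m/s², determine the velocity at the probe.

v ≈ 2.42 m/s

Near the bed, under hydrostatic conditions, the piezometric head (z + ψ) equals the free-surface elevation, 390.86 m.
Velocity head = total − piezometric = 391.159 − 390.86 = 0.299 m.
v = √(2g·h_v) = √(2 × 9.81 × 0.299) = 2.42 m/s.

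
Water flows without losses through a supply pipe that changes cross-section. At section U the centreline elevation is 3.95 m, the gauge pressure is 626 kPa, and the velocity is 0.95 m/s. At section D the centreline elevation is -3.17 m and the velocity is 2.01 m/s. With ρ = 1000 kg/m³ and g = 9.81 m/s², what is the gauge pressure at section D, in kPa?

Pressure head at U: ψ₁ = P₁/(ρg) = 626×1000 / (1000 × 9.81) = 63.81 m.
Velocity heads: v₁²/2g = 0.95²/19.62 = 0.046 m; v₂²/2g = 2.01²/19.62 = 0.206 m.
Total head H = z₁ + ψ₁ + v₁²/2g = 3.95 + 63.81 + 0.046 = 67.81 m.
ψ₂ = H − z₂ − v₂²/2g = 67.81 − (-3.17) − 0.206 = 70.77 m.
P₂ = ρgψ₂ = 1000 × 9.81 × 70.77 ≈ 694 kPa.

P₂ ≈ 694 kPa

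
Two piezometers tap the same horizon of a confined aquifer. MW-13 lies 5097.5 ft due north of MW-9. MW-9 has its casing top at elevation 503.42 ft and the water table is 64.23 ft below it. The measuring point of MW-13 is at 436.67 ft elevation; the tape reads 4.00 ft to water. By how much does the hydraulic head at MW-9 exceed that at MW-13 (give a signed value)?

Δh ≈ 6.52 ft

Total head at MW-9: h = 503.42 − 64.23 = 439.19 ft.
Total head at MW-13: h = 436.67 − 4.00 = 432.67 ft.
Head difference: h(MW-9) − h(MW-13) = 439.19 − 432.67 = 6.52 ft.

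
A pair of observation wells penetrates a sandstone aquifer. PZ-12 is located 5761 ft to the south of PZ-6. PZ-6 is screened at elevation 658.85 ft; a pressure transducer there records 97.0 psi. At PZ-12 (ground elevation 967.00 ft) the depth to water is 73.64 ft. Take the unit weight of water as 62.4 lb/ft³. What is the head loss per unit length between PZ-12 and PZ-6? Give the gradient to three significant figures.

Pressure head at PZ-6: ψ = 144·P/γ = 144 × 97.0 / 62.4 = 223.85 ft.
Total head at PZ-6: h = z + ψ = 658.85 + 223.85 = 882.70 ft.
Total head at PZ-12: h = 967.00 − 73.64 = 893.36 ft.
Head difference: h(PZ-6) − h(PZ-12) = 882.70 − 893.36 = -10.66 ft.
Hydraulic gradient: i = |Δh| / L = 10.66 / 5761 = 0.00185.

i ≈ 0.00185 ft/ft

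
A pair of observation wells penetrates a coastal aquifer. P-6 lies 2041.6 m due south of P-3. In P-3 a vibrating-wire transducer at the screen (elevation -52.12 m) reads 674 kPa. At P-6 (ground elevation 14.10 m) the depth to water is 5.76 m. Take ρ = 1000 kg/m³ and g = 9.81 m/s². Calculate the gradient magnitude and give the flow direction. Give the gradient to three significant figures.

i ≈ 0.00404; groundwater flows toward the south

Pressure head at P-3: ψ = P/(ρg) = 674×1000 / (1000 × 9.81) = 68.71 m.
Total head at P-3: h = z + ψ = -52.12 + 68.71 = 16.59 m.
Total head at P-6: h = 14.10 − 5.76 = 8.34 m.
Head difference: h(P-3) − h(P-6) = 16.59 − 8.34 = 8.25 m.
Hydraulic gradient: i = |Δh| / L = 8.25 / 2041.6 = 0.00404.
Flow is from higher to lower head: from P-3 toward P-6, i.e. toward the south.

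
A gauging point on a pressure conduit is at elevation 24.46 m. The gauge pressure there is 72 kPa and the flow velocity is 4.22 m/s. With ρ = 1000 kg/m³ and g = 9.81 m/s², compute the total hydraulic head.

h ≈ 32.71 m

Pressure head ψ = P/(ρg) = 72×1000 / (1000 × 9.81) = 7.34 m.
Velocity head = v²/(2g) = 4.22² / (2 × 9.81) = 0.908 m.
h = z + ψ + v²/(2g) = 24.46 + 7.34 + 0.908 = 32.71 m.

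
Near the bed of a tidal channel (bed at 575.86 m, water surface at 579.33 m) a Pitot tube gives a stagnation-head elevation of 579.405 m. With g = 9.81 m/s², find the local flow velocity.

v ≈ 1.21 m/s

Near the bed, under hydrostatic conditions, the piezometric head (z + ψ) equals the free-surface elevation, 579.33 m.
Velocity head = total − piezometric = 579.405 − 579.33 = 0.075 m.
v = √(2g·h_v) = √(2 × 9.81 × 0.075) = 1.21 m/s.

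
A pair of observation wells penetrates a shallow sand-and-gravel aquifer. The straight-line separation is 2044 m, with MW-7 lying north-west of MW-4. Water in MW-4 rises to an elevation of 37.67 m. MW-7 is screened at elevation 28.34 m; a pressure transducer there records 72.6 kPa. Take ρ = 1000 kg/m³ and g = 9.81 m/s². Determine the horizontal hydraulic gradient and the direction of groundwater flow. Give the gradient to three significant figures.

i ≈ 0.000944; groundwater flows toward the north-west

Total head at MW-4: h = 37.67 m (water level in the piezometer is the total head).
Pressure head at MW-7: ψ = P/(ρg) = 72.6×1000 / (1000 × 9.81) = 7.40 m.
Total head at MW-7: h = z + ψ = 28.34 + 7.40 = 35.74 m.
Head difference: h(MW-4) − h(MW-7) = 37.67 − 35.74 = 1.93 m.
Hydraulic gradient: i = |Δh| / L = 1.93 / 2044 = 0.000944.
Flow is from higher to lower head: from MW-4 toward MW-7, i.e. toward the north-west.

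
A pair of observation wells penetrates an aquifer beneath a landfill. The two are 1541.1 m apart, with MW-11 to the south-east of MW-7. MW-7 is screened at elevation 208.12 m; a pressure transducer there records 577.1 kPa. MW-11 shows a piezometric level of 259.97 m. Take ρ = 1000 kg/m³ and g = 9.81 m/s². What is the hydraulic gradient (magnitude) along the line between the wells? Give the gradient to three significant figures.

i ≈ 0.00453

Pressure head at MW-7: ψ = P/(ρg) = 577.1×1000 / (1000 × 9.81) = 58.83 m.
Total head at MW-7: h = z + ψ = 208.12 + 58.83 = 266.95 m.
Total head at MW-11: h = 259.97 m (water level in the piezometer is the total head).
Head difference: h(MW-7) − h(MW-11) = 266.95 − 259.97 = 6.98 m.
Hydraulic gradient: i = |Δh| / L = 6.98 / 1541.1 = 0.00453.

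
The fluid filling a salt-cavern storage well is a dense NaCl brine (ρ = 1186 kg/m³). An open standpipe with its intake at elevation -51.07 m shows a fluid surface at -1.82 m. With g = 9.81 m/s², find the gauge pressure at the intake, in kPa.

P ≈ 573 kPa

Pressure head ψ = h − z = -1.82 − (-51.07) = 49.25 m.
P = ρgψ = 1186 × 9.81 × 49.25 = 573007 Pa ≈ 573 kPa.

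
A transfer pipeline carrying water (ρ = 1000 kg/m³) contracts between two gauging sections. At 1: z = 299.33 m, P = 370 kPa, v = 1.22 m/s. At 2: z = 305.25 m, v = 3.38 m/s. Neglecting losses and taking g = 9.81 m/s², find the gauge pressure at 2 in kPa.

Pressure head at 1: ψ₁ = P₁/(ρg) = 370×1000 / (1000 × 9.81) = 37.72 m.
Velocity heads: v₁²/2g = 1.22²/19.62 = 0.076 m; v₂²/2g = 3.38²/19.62 = 0.582 m.
Total head H = z₁ + ψ₁ + v₁²/2g = 299.33 + 37.72 + 0.076 = 337.13 m.
ψ₂ = H − z₂ − v₂²/2g = 337.13 − 305.25 − 0.582 = 31.30 m.
P₂ = ρgψ₂ = 1000 × 9.81 × 31.30 ≈ 307 kPa.

P₂ ≈ 307 kPa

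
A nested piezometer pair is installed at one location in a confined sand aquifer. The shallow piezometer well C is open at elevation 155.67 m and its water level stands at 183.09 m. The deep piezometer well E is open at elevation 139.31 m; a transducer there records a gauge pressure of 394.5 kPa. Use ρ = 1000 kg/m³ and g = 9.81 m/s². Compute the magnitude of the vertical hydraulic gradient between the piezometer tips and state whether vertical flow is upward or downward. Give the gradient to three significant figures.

|i_v| ≈ 0.218; vertical flow is downward

Total head at well C: h = 183.09 m (water level in the standpipe).
Pressure head at well E: ψ = P/(ρg) = 394.5×1000 / (1000 × 9.81) = 40.21 m.
Total head at well E: h = z + ψ = 139.31 + 40.21 = 179.52 m.
Δh = h(well C) − h(well E) = 183.09 − 179.52 = 3.57 m.
Vertical separation Δz = 155.67 − 139.31 = 16.36 m.
|i_v| = |Δh| / Δz = 3.57 / 16.36 = 0.218.
Head is higher in the shallow piezometer, so vertical flow is downward (recharge condition).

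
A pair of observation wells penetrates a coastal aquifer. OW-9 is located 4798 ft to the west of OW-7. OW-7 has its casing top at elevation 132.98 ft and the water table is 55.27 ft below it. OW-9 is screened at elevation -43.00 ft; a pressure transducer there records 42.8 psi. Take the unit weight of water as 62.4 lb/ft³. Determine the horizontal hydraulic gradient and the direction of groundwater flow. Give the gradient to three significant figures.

i ≈ 0.00457; groundwater flows toward the west

Total head at OW-7: h = 132.98 − 55.27 = 77.71 ft.
Pressure head at OW-9: ψ = 144·P/γ = 144 × 42.8 / 62.4 = 98.77 ft.
Total head at OW-9: h = z + ψ = -43.00 + 98.77 = 55.77 ft.
Head difference: h(OW-7) − h(OW-9) = 77.71 − 55.77 = 21.94 ft.
Hydraulic gradient: i = |Δh| / L = 21.94 / 4798 = 0.00457.
Flow is from higher to lower head: from OW-7 toward OW-9, i.e. toward the west.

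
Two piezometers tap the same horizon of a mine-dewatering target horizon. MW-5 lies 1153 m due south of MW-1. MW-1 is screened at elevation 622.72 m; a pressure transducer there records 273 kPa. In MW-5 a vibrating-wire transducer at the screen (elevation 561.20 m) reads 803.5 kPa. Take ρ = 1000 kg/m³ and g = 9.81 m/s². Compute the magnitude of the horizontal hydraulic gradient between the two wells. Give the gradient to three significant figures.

i ≈ 0.00645

Pressure head at MW-1: ψ = P/(ρg) = 273×1000 / (1000 × 9.81) = 27.83 m.
Total head at MW-1: h = z + ψ = 622.72 + 27.83 = 650.55 m.
Pressure head at MW-5: ψ = P/(ρg) = 803.5×1000 / (1000 × 9.81) = 81.91 m.
Total head at MW-5: h = z + ψ = 561.20 + 81.91 = 643.11 m.
Head difference: h(MW-1) − h(MW-5) = 650.55 − 643.11 = 7.44 m.
Hydraulic gradient: i = |Δh| / L = 7.44 / 1153 = 0.00645.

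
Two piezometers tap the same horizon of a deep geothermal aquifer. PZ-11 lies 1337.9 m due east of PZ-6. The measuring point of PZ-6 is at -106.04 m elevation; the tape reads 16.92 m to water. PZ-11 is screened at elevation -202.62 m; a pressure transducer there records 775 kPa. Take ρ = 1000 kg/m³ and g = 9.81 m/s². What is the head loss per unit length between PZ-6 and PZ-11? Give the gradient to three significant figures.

Total head at PZ-6: h = -106.04 − 16.92 = -122.96 m.
Pressure head at PZ-11: ψ = P/(ρg) = 775×1000 / (1000 × 9.81) = 79.00 m.
Total head at PZ-11: h = z + ψ = -202.62 + 79.00 = -123.62 m.
Head difference: h(PZ-6) − h(PZ-11) = -122.96 − (-123.62) = 0.66 m.
Hydraulic gradient: i = |Δh| / L = 0.66 / 1337.9 = 0.000493.

i ≈ 0.000493 m/m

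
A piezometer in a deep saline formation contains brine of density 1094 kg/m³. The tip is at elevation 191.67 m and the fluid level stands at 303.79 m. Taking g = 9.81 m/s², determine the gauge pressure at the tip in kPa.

P ≈ 1200 kPa

Pressure head ψ = h − z = 303.79 − 191.67 = 112.12 m.
P = ρgψ = 1094 × 9.81 × 112.12 = 1203288 Pa ≈ 1200 kPa.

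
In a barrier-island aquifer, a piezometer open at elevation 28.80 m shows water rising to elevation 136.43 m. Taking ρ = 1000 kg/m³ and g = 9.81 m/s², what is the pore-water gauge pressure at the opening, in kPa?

P ≈ 1060 kPa

Pressure head ψ = h − z = 136.43 − 28.80 = 107.63 m.
P = ρgψ = 1000 × 9.81 × 107.63 = 1055850 Pa ≈ 1060 kPa.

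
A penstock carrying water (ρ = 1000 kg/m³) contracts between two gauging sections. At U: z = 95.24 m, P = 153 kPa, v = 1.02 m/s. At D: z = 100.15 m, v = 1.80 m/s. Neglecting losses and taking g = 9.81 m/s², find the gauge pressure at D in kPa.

Pressure head at U: ψ₁ = P₁/(ρg) = 153×1000 / (1000 × 9.81) = 15.60 m.
Velocity heads: v₁²/2g = 1.02²/19.62 = 0.053 m; v₂²/2g = 1.80²/19.62 = 0.165 m.
Total head H = z₁ + ψ₁ + v₁²/2g = 95.24 + 15.60 + 0.053 = 110.89 m.
ψ₂ = H − z₂ − v₂²/2g = 110.89 − 100.15 − 0.165 = 10.57 m.
P₂ = ρgψ₂ = 1000 × 9.81 × 10.57 ≈ 104 kPa.

P₂ ≈ 104 kPa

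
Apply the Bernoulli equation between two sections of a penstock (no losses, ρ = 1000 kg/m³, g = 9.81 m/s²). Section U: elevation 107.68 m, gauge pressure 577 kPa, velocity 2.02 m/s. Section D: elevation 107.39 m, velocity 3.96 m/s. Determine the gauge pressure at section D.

P₂ ≈ 574 kPa

Pressure head at U: ψ₁ = P₁/(ρg) = 577×1000 / (1000 × 9.81) = 58.82 m.
Velocity heads: v₁²/2g = 2.02²/19.62 = 0.208 m; v₂²/2g = 3.96²/19.62 = 0.799 m.
Total head H = z₁ + ψ₁ + v₁²/2g = 107.68 + 58.82 + 0.208 = 166.71 m.
ψ₂ = H − z₂ − v₂²/2g = 166.71 − 107.39 − 0.799 = 58.52 m.
P₂ = ρgψ₂ = 1000 × 9.81 × 58.52 ≈ 574 kPa.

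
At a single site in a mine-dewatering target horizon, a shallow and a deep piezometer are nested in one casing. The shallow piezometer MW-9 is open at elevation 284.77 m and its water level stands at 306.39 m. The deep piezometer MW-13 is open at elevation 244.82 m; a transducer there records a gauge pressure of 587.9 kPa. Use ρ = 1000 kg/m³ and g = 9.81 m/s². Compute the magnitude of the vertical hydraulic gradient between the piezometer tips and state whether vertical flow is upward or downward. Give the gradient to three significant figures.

|i_v| ≈ 0.0411; vertical flow is downward

Total head at MW-9: h = 306.39 m (water level in the standpipe).
Pressure head at MW-13: ψ = P/(ρg) = 587.9×1000 / (1000 × 9.81) = 59.93 m.
Total head at MW-13: h = z + ψ = 244.82 + 59.93 = 304.75 m.
Δh = h(MW-9) − h(MW-13) = 306.39 − 304.75 = 1.64 m.
Vertical separation Δz = 284.77 − 244.82 = 39.95 m.
|i_v| = |Δh| / Δz = 1.64 / 39.95 = 0.0411.
Head is higher in the shallow piezometer, so vertical flow is downward (recharge condition).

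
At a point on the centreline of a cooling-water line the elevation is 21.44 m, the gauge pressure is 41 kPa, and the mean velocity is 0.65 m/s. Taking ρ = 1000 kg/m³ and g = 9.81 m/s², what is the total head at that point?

h ≈ 25.64 m

Pressure head ψ = P/(ρg) = 41×1000 / (1000 × 9.81) = 4.18 m.
Velocity head = v²/(2g) = 0.65² / (2 × 9.81) = 0.022 m.
h = z + ψ + v²/(2g) = 21.44 + 4.18 + 0.022 = 25.64 m.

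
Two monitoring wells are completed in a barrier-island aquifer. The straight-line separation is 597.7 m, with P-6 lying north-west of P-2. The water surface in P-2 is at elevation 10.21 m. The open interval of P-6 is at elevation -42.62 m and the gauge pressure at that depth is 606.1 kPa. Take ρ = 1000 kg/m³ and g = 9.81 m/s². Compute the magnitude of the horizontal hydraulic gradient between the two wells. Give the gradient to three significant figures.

Total head at P-2: h = 10.21 m (water level in the piezometer is the total head).
Pressure head at P-6: ψ = P/(ρg) = 606.1×1000 / (1000 × 9.81) = 61.78 m.
Total head at P-6: h = z + ψ = -42.62 + 61.78 = 19.16 m.
Head difference: h(P-2) − h(P-6) = 10.21 − 19.16 = -8.95 m.
Hydraulic gradient: i = |Δh| / L = 8.95 / 597.7 = 0.0150.

i ≈ 0.0150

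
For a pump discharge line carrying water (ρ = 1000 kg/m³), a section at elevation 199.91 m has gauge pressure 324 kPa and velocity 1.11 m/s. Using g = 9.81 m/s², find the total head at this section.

Pressure head ψ = P/(ρg) = 324×1000 / (1000 × 9.81) = 33.03 m.
Velocity head = v²/(2g) = 1.11² / (2 × 9.81) = 0.063 m.
h = z + ψ + v²/(2g) = 199.91 + 33.03 + 0.063 = 233.00 m.

h ≈ 233.00 m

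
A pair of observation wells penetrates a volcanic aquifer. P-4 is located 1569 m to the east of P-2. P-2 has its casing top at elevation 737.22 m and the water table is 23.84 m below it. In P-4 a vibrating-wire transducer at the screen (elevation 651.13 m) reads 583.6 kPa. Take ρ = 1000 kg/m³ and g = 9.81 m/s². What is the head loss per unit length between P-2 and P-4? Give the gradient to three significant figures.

Total head at P-2: h = 737.22 − 23.84 = 713.38 m.
Pressure head at P-4: ψ = P/(ρg) = 583.6×1000 / (1000 × 9.81) = 59.49 m.
Total head at P-4: h = z + ψ = 651.13 + 59.49 = 710.62 m.
Head difference: h(P-2) − h(P-4) = 713.38 − 710.62 = 2.76 m.
Hydraulic gradient: i = |Δh| / L = 2.76 / 1569 = 0.00176.

i ≈ 0.00176 m/m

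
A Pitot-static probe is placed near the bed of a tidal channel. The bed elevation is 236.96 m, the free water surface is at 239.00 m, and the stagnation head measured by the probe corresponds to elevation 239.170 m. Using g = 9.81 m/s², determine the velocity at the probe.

v ≈ 1.83 m/s

Near the bed, under hydrostatic conditions, the piezometric head (z + ψ) equals the free-surface elevation, 239.00 m.
Velocity head = total − piezometric = 239.170 − 239.00 = 0.170 m.
v = √(2g·h_v) = √(2 × 9.81 × 0.170) = 1.83 m/s.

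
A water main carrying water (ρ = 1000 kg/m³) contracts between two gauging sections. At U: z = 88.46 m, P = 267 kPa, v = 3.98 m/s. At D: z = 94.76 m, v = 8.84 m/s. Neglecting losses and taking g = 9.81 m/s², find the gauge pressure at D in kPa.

Pressure head at U: ψ₁ = P₁/(ρg) = 267×1000 / (1000 × 9.81) = 27.22 m.
Velocity heads: v₁²/2g = 3.98²/19.62 = 0.807 m; v₂²/2g = 8.84²/19.62 = 3.983 m.
Total head H = z₁ + ψ₁ + v₁²/2g = 88.46 + 27.22 + 0.807 = 116.49 m.
ψ₂ = H − z₂ − v₂²/2g = 116.49 − 94.76 − 3.983 = 17.75 m.
P₂ = ρgψ₂ = 1000 × 9.81 × 17.75 ≈ 174 kPa.

P₂ ≈ 174 kPa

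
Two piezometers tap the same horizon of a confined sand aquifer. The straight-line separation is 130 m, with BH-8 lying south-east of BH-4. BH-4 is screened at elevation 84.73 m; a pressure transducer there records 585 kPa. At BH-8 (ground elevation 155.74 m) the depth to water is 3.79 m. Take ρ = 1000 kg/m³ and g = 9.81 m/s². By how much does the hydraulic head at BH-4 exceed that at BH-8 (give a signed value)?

Pressure head at BH-4: ψ = P/(ρg) = 585×1000 / (1000 × 9.81) = 59.63 m.
Total head at BH-4: h = z + ψ = 84.73 + 59.63 = 144.36 m.
Total head at BH-8: h = 155.74 − 3.79 = 151.95 m.
Head difference: h(BH-4) − h(BH-8) = 144.36 − 151.95 = -7.59 m.

Δh ≈ -7.59 m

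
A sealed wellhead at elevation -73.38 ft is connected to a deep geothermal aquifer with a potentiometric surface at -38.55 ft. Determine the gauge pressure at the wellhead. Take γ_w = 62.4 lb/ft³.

P ≈ 15.1 psi

Head above the cap: Δh = -38.55 − (-73.38) = 34.83 ft.
P = γΔh/144 = 62.4 × 34.83 / 144 = 15.1 psi.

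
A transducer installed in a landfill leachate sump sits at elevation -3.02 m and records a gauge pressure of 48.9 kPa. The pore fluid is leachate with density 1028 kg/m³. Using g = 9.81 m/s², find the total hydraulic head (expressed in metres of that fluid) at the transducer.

ψ = P/(ρg) = 48.9×1000 / (1028 × 9.81) = 4.85 m.
h = z + ψ = -3.02 + 4.85 = 1.83 m.

h ≈ 1.83 m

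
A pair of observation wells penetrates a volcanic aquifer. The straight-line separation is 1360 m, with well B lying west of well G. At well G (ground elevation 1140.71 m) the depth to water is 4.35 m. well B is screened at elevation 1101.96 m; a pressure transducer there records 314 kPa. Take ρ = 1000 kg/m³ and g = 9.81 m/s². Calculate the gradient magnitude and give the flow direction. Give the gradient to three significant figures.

i ≈ 0.00176; groundwater flows toward the west

Total head at well G: h = 1140.71 − 4.35 = 1136.36 m.
Pressure head at well B: ψ = P/(ρg) = 314×1000 / (1000 × 9.81) = 32.01 m.
Total head at well B: h = z + ψ = 1101.96 + 32.01 = 1133.97 m.
Head difference: h(well G) − h(well B) = 1136.36 − 1133.97 = 2.39 m.
Hydraulic gradient: i = |Δh| / L = 2.39 / 1360 = 0.00176.
Flow is from higher to lower head: from well G toward well B, i.e. toward the west.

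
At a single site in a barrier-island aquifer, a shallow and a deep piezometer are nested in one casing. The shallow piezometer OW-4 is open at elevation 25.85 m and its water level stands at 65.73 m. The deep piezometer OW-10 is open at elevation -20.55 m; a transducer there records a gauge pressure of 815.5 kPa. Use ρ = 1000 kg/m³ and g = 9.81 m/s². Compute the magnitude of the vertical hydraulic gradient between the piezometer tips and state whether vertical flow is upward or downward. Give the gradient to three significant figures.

|i_v| ≈ 0.0679; vertical flow is downward

Total head at OW-4: h = 65.73 m (water level in the standpipe).
Pressure head at OW-10: ψ = P/(ρg) = 815.5×1000 / (1000 × 9.81) = 83.13 m.
Total head at OW-10: h = z + ψ = -20.55 + 83.13 = 62.58 m.
Δh = h(OW-4) − h(OW-10) = 65.73 − 62.58 = 3.15 m.
Vertical separation Δz = 25.85 − (-20.55) = 46.40 m.
|i_v| = |Δh| / Δz = 3.15 / 46.40 = 0.0679.
Head is higher in the shallow piezometer, so vertical flow is downward (recharge condition).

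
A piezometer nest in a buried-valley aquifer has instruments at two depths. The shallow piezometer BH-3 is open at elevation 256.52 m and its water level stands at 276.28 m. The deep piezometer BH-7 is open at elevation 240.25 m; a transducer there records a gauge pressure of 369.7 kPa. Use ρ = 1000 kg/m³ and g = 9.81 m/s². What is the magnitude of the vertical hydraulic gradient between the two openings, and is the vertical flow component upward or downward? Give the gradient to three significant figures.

Total head at BH-3: h = 276.28 m (water level in the standpipe).
Pressure head at BH-7: ψ = P/(ρg) = 369.7×1000 / (1000 × 9.81) = 37.69 m.
Total head at BH-7: h = z + ψ = 240.25 + 37.69 = 277.94 m.
Δh = h(BH-3) − h(BH-7) = 276.28 − 277.94 = -1.66 m.
Vertical separation Δz = 256.52 − 240.25 = 16.27 m.
|i_v| = |Δh| / Δz = 1.66 / 16.27 = 0.102.
Head is higher in the deep piezometer, so vertical flow is upward (discharge condition).

|i_v| ≈ 0.102; vertical flow is upward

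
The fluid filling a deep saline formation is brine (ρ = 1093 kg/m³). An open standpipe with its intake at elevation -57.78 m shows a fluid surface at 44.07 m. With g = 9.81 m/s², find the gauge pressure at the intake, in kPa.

P ≈ 1090 kPa

Pressure head ψ = h − z = 44.07 − (-57.78) = 101.85 m.
P = ρgψ = 1093 × 9.81 × 101.85 = 1092069 Pa ≈ 1090 kPa.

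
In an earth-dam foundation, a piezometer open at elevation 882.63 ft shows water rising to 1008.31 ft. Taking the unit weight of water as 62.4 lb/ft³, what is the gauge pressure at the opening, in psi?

P ≈ 54.5 psi

Pressure head ψ = h − z = 1008.31 − 882.63 = 125.68 ft.
P = γ·ψ / 144 = 62.4 × 125.68 / 144 = 54.5 psi.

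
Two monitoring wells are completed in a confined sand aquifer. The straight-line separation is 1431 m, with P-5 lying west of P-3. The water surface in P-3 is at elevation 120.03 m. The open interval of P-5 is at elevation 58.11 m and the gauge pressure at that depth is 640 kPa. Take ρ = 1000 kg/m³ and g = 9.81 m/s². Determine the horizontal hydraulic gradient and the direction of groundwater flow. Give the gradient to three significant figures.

i ≈ 0.00232; groundwater flows toward the east

Total head at P-3: h = 120.03 m (water level in the piezometer is the total head).
Pressure head at P-5: ψ = P/(ρg) = 640×1000 / (1000 × 9.81) = 65.24 m.
Total head at P-5: h = z + ψ = 58.11 + 65.24 = 123.35 m.
Head difference: h(P-3) − h(P-5) = 120.03 − 123.35 = -3.32 m.
Hydraulic gradient: i = |Δh| / L = 3.32 / 1431 = 0.00232.
Flow is from higher to lower head: from P-5 toward P-3, i.e. toward the east.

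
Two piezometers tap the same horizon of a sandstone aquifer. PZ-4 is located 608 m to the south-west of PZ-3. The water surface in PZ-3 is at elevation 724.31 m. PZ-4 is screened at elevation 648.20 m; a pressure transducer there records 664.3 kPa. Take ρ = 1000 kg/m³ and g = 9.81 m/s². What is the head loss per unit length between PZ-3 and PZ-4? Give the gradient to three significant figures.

Total head at PZ-3: h = 724.31 m (water level in the piezometer is the total head).
Pressure head at PZ-4: ψ = P/(ρg) = 664.3×1000 / (1000 × 9.81) = 67.72 m.
Total head at PZ-4: h = z + ψ = 648.20 + 67.72 = 715.92 m.
Head difference: h(PZ-3) − h(PZ-4) = 724.31 − 715.92 = 8.39 m.
Hydraulic gradient: i = |Δh| / L = 8.39 / 608 = 0.0138.

i ≈ 0.0138 m/m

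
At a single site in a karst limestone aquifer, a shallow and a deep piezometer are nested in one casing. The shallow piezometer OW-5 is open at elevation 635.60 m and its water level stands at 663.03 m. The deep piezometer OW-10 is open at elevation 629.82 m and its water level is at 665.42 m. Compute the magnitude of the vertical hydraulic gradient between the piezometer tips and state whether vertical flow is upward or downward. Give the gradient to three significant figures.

Total head at OW-5: h = 663.03 m (water level in the standpipe).
Total head at OW-10: h = 665.42 m.
Δh = h(OW-5) − h(OW-10) = 663.03 − 665.42 = -2.39 m.
Vertical separation Δz = 635.60 − 629.82 = 5.78 m.
|i_v| = |Δh| / Δz = 2.39 / 5.78 = 0.413.
Head is higher in the deep piezometer, so vertical flow is upward (discharge condition).

|i_v| ≈ 0.413; vertical flow is upward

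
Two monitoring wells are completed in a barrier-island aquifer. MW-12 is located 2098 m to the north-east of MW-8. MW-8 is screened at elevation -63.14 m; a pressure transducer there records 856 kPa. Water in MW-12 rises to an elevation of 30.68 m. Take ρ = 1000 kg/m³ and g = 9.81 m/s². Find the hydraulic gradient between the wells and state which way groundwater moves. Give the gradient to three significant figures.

Pressure head at MW-8: ψ = P/(ρg) = 856×1000 / (1000 × 9.81) = 87.26 m.
Total head at MW-8: h = z + ψ = -63.14 + 87.26 = 24.12 m.
Total head at MW-12: h = 30.68 m (water level in the piezometer is the total head).
Head difference: h(MW-8) − h(MW-12) = 24.12 − 30.68 = -6.56 m.
Hydraulic gradient: i = |Δh| / L = 6.56 / 2098 = 0.00313.
Flow is from higher to lower head: from MW-12 toward MW-8, i.e. toward the south-west.

i ≈ 0.00313; groundwater flows toward the south-west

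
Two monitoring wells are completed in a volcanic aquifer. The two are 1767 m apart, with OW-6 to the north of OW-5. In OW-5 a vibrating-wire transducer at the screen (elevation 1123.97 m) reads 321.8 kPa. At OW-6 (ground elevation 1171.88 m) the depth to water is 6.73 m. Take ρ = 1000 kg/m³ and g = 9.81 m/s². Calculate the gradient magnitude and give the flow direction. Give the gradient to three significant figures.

i ≈ 0.00474; groundwater flows toward the south

Pressure head at OW-5: ψ = P/(ρg) = 321.8×1000 / (1000 × 9.81) = 32.80 m.
Total head at OW-5: h = z + ψ = 1123.97 + 32.80 = 1156.77 m.
Total head at OW-6: h = 1171.88 − 6.73 = 1165.15 m.
Head difference: h(OW-5) − h(OW-6) = 1156.77 − 1165.15 = -8.38 m.
Hydraulic gradient: i = |Δh| / L = 8.38 / 1767 = 0.00474.
Flow is from higher to lower head: from OW-6 toward OW-5, i.e. toward the south.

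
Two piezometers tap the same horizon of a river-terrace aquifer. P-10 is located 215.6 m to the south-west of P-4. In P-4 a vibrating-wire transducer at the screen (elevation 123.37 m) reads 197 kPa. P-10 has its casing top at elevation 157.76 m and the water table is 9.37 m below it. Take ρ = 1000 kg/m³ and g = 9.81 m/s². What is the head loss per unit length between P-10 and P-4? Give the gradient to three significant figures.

i ≈ 0.0229 m/m

Pressure head at P-4: ψ = P/(ρg) = 197×1000 / (1000 × 9.81) = 20.08 m.
Total head at P-4: h = z + ψ = 123.37 + 20.08 = 143.45 m.
Total head at P-10: h = 157.76 − 9.37 = 148.39 m.
Head difference: h(P-4) − h(P-10) = 143.45 − 148.39 = -4.94 m.
Hydraulic gradient: i = |Δh| / L = 4.94 / 215.6 = 0.0229.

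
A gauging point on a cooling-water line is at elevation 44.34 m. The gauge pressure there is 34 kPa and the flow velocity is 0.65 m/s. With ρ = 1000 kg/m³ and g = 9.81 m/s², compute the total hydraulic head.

Pressure head ψ = P/(ρg) = 34×1000 / (1000 × 9.81) = 3.47 m.
Velocity head = v²/(2g) = 0.65² / (2 × 9.81) = 0.022 m.
h = z + ψ + v²/(2g) = 44.34 + 3.47 + 0.022 = 47.83 m.

h ≈ 47.83 m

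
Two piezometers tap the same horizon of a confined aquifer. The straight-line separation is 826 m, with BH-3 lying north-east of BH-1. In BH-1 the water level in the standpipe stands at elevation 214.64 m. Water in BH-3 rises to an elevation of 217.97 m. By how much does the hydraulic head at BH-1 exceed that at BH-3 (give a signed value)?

Total head at BH-1: h = 214.64 m (water level in the piezometer is the total head).
Total head at BH-3: h = 217.97 m (water level in the piezometer is the total head).
Head difference: h(BH-1) − h(BH-3) = 214.64 − 217.97 = -3.33 m.

Δh ≈ -3.33 m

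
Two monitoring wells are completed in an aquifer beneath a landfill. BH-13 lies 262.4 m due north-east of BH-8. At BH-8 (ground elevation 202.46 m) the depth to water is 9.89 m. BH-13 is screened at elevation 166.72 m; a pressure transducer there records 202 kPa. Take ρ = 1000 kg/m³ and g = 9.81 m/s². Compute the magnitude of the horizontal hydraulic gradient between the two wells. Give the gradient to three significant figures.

Total head at BH-8: h = 202.46 − 9.89 = 192.57 m.
Pressure head at BH-13: ψ = P/(ρg) = 202×1000 / (1000 × 9.81) = 20.59 m.
Total head at BH-13: h = z + ψ = 166.72 + 20.59 = 187.31 m.
Head difference: h(BH-8) − h(BH-13) = 192.57 − 187.31 = 5.26 m.
Hydraulic gradient: i = |Δh| / L = 5.26 / 262.4 = 0.0200.

i ≈ 0.0200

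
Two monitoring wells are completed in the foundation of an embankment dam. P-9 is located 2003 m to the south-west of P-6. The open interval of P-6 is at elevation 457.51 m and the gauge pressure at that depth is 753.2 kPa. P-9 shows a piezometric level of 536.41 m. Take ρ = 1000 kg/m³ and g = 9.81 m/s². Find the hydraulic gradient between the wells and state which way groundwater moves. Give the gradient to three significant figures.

i ≈ 0.00106; groundwater flows toward the north-east

Pressure head at P-6: ψ = P/(ρg) = 753.2×1000 / (1000 × 9.81) = 76.78 m.
Total head at P-6: h = z + ψ = 457.51 + 76.78 = 534.29 m.
Total head at P-9: h = 536.41 m (water level in the piezometer is the total head).
Head difference: h(P-6) − h(P-9) = 534.29 − 536.41 = -2.12 m.
Hydraulic gradient: i = |Δh| / L = 2.12 / 2003 = 0.00106.
Flow is from higher to lower head: from P-9 toward P-6, i.e. toward the north-east.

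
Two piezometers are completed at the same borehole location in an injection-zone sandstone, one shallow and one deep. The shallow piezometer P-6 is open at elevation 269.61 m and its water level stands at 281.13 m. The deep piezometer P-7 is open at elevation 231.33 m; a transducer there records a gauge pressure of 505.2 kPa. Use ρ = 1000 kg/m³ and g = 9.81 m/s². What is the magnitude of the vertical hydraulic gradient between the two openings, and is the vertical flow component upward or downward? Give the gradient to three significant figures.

|i_v| ≈ 0.0444; vertical flow is upward

Total head at P-6: h = 281.13 m (water level in the standpipe).
Pressure head at P-7: ψ = P/(ρg) = 505.2×1000 / (1000 × 9.81) = 51.50 m.
Total head at P-7: h = z + ψ = 231.33 + 51.50 = 282.83 m.
Δh = h(P-6) − h(P-7) = 281.13 − 282.83 = -1.70 m.
Vertical separation Δz = 269.61 − 231.33 = 38.28 m.
|i_v| = |Δh| / Δz = 1.70 / 38.28 = 0.0444.
Head is higher in the deep piezometer, so vertical flow is upward (discharge condition).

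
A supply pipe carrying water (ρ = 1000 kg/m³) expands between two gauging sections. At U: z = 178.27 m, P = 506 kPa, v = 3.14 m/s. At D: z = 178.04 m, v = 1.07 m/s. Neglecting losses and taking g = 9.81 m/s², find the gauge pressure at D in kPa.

P₂ ≈ 513 kPa

Pressure head at U: ψ₁ = P₁/(ρg) = 506×1000 / (1000 × 9.81) = 51.58 m.
Velocity heads: v₁²/2g = 3.14²/19.62 = 0.503 m; v₂²/2g = 1.07²/19.62 = 0.058 m.
Total head H = z₁ + ψ₁ + v₁²/2g = 178.27 + 51.58 + 0.503 = 230.35 m.
ψ₂ = H − z₂ − v₂²/2g = 230.35 − 178.04 − 0.058 = 52.25 m.
P₂ = ρgψ₂ = 1000 × 9.81 × 52.25 ≈ 513 kPa.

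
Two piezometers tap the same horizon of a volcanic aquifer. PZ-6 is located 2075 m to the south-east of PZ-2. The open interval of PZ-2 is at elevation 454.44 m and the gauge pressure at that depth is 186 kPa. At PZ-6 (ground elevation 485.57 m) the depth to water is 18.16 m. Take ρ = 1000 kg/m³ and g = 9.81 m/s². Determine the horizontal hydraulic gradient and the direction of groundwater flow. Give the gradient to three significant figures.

Pressure head at PZ-2: ψ = P/(ρg) = 186×1000 / (1000 × 9.81) = 18.96 m.
Total head at PZ-2: h = z + ψ = 454.44 + 18.96 = 473.40 m.
Total head at PZ-6: h = 485.57 − 18.16 = 467.41 m.
Head difference: h(PZ-2) − h(PZ-6) = 473.40 − 467.41 = 5.99 m.
Hydraulic gradient: i = |Δh| / L = 5.99 / 2075 = 0.00289.
Flow is from higher to lower head: from PZ-2 toward PZ-6, i.e. toward the south-east.

i ≈ 0.00289; groundwater flows toward the south-east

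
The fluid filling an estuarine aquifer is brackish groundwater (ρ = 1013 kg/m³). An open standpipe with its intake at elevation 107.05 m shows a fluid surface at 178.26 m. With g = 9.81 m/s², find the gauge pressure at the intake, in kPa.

P ≈ 708 kPa

Pressure head ψ = h − z = 178.26 − 107.05 = 71.21 m.
P = ρgψ = 1013 × 9.81 × 71.21 = 707652 Pa ≈ 708 kPa.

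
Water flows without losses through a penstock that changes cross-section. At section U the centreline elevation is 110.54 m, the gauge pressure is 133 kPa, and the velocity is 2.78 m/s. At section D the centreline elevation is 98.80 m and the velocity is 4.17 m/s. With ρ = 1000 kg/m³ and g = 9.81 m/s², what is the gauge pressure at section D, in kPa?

Pressure head at U: ψ₁ = P₁/(ρg) = 133×1000 / (1000 × 9.81) = 13.56 m.
Velocity heads: v₁²/2g = 2.78²/19.62 = 0.394 m; v₂²/2g = 4.17²/19.62 = 0.886 m.
Total head H = z₁ + ψ₁ + v₁²/2g = 110.54 + 13.56 + 0.394 = 124.49 m.
ψ₂ = H − z₂ − v₂²/2g = 124.49 − 98.80 − 0.886 = 24.80 m.
P₂ = ρgψ₂ = 1000 × 9.81 × 24.80 ≈ 243 kPa.

P₂ ≈ 243 kPa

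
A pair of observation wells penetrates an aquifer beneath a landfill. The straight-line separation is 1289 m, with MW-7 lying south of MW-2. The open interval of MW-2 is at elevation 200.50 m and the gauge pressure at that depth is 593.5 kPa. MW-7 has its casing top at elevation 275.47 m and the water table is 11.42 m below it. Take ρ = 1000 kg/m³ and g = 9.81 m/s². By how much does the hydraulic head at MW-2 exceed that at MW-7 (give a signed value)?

Δh ≈ -3.05 m

Pressure head at MW-2: ψ = P/(ρg) = 593.5×1000 / (1000 × 9.81) = 60.50 m.
Total head at MW-2: h = z + ψ = 200.50 + 60.50 = 261.00 m.
Total head at MW-7: h = 275.47 − 11.42 = 264.05 m.
Head difference: h(MW-2) − h(MW-7) = 261.00 − 264.05 = -3.05 m.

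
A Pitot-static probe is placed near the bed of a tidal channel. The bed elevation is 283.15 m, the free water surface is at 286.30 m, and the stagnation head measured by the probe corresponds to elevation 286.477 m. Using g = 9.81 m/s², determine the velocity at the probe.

Near the bed, under hydrostatic conditions, the piezometric head (z + ψ) equals the free-surface elevation, 286.30 m.
Velocity head = total − piezometric = 286.477 − 286.30 = 0.177 m.
v = √(2g·h_v) = √(2 × 9.81 × 0.177) = 1.86 m/s.

v ≈ 1.86 m/s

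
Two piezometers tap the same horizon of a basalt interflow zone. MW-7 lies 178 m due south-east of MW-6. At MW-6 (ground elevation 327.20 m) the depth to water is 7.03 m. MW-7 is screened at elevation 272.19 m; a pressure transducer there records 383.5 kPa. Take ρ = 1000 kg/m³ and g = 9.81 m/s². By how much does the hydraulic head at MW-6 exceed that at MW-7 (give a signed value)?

Total head at MW-6: h = 327.20 − 7.03 = 320.17 m.
Pressure head at MW-7: ψ = P/(ρg) = 383.5×1000 / (1000 × 9.81) = 39.09 m.
Total head at MW-7: h = z + ψ = 272.19 + 39.09 = 311.28 m.
Head difference: h(MW-6) − h(MW-7) = 320.17 − 311.28 = 8.89 m.

Δh ≈ 8.89 m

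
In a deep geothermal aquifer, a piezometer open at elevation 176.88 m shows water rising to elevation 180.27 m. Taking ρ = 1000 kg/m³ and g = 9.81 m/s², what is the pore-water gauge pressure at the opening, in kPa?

P ≈ 33.3 kPa

Pressure head ψ = h − z = 180.27 − 176.88 = 3.39 m.
P = ρgψ = 1000 × 9.81 × 3.39 = 33256 Pa ≈ 33.3 kPa.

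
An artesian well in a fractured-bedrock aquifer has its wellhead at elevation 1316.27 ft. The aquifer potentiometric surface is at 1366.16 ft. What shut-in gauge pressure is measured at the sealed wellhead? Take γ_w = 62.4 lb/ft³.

Head above the cap: Δh = 1366.16 − 1316.27 = 49.89 ft.
P = γΔh/144 = 62.4 × 49.89 / 144 = 21.6 psi.

P ≈ 21.6 psi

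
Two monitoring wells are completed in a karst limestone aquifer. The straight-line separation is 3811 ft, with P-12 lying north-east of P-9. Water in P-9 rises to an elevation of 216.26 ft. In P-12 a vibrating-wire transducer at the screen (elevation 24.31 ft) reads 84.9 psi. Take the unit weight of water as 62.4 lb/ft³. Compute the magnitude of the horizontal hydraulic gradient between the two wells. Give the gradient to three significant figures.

i ≈ 0.00104

Total head at P-9: h = 216.26 ft (water level in the piezometer is the total head).
Pressure head at P-12: ψ = 144·P/γ = 144 × 84.9 / 62.4 = 195.92 ft.
Total head at P-12: h = z + ψ = 24.31 + 195.92 = 220.23 ft.
Head difference: h(P-9) − h(P-12) = 216.26 − 220.23 = -3.97 ft.
Hydraulic gradient: i = |Δh| / L = 3.97 / 3811 = 0.00104.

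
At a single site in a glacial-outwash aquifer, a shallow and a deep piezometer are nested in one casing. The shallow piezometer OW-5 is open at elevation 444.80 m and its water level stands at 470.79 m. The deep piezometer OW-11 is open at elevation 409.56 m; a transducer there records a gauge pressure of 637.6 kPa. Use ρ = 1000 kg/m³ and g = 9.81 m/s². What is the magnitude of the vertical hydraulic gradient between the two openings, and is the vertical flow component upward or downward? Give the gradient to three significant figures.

|i_v| ≈ 0.107; vertical flow is upward

Total head at OW-5: h = 470.79 m (water level in the standpipe).
Pressure head at OW-11: ψ = P/(ρg) = 637.6×1000 / (1000 × 9.81) = 64.99 m.
Total head at OW-11: h = z + ψ = 409.56 + 64.99 = 474.55 m.
Δh = h(OW-5) − h(OW-11) = 470.79 − 474.55 = -3.76 m.
Vertical separation Δz = 444.80 − 409.56 = 35.24 m.
|i_v| = |Δh| / Δz = 3.76 / 35.24 = 0.107.
Head is higher in the deep piezometer, so vertical flow is upward (discharge condition).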